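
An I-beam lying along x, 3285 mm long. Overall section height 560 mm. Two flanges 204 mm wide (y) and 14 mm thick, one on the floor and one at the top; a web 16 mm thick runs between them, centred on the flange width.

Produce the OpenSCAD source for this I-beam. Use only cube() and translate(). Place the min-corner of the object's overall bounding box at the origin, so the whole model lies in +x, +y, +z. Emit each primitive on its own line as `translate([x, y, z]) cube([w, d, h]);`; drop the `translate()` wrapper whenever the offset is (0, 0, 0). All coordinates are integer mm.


cube([3285, 204, 14]);
translate([0, 94, 14]) cube([3285, 16, 532]);
translate([0, 0, 546]) cube([3285, 204, 14]);


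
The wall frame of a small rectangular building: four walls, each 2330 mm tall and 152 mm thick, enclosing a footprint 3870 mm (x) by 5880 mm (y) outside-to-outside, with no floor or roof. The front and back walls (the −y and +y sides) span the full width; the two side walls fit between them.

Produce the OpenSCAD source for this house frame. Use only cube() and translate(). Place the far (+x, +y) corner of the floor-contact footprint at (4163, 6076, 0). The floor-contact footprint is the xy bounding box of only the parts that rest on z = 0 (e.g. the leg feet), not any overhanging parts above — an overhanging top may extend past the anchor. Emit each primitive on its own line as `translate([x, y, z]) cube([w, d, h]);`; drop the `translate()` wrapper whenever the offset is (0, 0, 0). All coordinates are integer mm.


translate([293, 196, 0]) cube([3870, 152, 2330]);
translate([293, 5924, 0]) cube([3870, 152, 2330]);
translate([293, 348, 0]) cube([152, 5576, 2330]);
translate([4011, 348, 0]) cube([152, 5576, 2330]);


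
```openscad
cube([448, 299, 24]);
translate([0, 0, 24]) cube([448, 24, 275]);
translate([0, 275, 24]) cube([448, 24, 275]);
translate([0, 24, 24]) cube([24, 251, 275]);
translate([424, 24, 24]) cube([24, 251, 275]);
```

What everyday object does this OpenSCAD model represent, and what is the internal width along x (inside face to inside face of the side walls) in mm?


An open box. The internal width is 400 mm.

A 448×299 base slab with four walls standing on it — an open box. The base is 448 mm wide and the walls are 24 mm thick, so the internal width is 448 − 2 × 24 = 400 mm.


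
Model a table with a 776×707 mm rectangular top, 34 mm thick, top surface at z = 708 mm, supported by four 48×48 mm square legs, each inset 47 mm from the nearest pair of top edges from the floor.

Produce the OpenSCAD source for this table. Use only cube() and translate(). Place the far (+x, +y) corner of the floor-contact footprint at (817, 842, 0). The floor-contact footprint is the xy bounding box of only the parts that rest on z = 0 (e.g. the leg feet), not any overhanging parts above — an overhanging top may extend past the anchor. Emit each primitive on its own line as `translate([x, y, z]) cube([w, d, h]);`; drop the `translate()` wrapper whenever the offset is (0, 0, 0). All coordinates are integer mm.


translate([88, 182, 674]) cube([776, 707, 34]);
translate([135, 229, 0]) cube([48, 48, 674]);
translate([769, 229, 0]) cube([48, 48, 674]);
translate([135, 794, 0]) cube([48, 48, 674]);
translate([769, 794, 0]) cube([48, 48, 674]);


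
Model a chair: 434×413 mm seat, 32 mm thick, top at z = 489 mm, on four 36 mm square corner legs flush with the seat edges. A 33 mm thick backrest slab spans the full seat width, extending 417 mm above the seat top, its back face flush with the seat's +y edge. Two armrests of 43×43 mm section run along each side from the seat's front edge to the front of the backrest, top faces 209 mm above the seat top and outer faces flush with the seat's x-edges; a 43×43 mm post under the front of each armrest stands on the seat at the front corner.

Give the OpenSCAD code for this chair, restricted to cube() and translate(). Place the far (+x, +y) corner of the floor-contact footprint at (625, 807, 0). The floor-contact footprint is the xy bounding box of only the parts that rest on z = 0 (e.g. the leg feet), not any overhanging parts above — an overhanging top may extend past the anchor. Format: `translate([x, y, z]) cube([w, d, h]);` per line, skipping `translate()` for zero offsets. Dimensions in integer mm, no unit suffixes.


// leg_h = 489 - 32 = 457
// arm post h = 209 - 43 = 166
translate([191, 394, 457]) cube([434, 413, 32]);
translate([191, 394, 0]) cube([36, 36, 457]);
translate([589, 394, 0]) cube([36, 36, 457]);
translate([191, 771, 0]) cube([36, 36, 457]);
translate([589, 771, 0]) cube([36, 36, 457]);
translate([191, 774, 489]) cube([434, 33, 417]);
translate([191, 394, 655]) cube([43, 380, 43]);
translate([582, 394, 655]) cube([43, 380, 43]);
translate([191, 394, 489]) cube([43, 43, 166]);
translate([582, 394, 489]) cube([43, 43, 166]);


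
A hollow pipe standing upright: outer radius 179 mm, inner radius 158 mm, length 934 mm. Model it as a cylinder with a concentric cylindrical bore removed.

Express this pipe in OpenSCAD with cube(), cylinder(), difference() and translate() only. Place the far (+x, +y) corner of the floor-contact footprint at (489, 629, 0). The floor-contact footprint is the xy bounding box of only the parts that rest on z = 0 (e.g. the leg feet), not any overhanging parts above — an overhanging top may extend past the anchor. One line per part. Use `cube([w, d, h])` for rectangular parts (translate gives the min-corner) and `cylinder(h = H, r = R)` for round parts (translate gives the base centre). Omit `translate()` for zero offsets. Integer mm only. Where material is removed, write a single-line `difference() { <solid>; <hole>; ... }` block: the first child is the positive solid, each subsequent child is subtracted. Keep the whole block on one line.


difference() { translate([310, 450, 0]) cylinder(h = 934, r = 179); translate([310, 450, 0]) cylinder(h = 934, r = 158); }


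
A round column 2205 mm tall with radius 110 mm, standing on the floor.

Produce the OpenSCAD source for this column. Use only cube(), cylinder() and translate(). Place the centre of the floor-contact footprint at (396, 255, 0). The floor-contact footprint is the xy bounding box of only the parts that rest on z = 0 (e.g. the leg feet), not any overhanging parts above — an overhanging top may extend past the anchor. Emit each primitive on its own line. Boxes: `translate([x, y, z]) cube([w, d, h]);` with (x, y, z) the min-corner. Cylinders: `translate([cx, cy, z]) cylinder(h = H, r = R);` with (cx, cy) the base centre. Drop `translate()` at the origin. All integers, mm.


translate([396, 255, 0]) cylinder(h = 2205, r = 110);


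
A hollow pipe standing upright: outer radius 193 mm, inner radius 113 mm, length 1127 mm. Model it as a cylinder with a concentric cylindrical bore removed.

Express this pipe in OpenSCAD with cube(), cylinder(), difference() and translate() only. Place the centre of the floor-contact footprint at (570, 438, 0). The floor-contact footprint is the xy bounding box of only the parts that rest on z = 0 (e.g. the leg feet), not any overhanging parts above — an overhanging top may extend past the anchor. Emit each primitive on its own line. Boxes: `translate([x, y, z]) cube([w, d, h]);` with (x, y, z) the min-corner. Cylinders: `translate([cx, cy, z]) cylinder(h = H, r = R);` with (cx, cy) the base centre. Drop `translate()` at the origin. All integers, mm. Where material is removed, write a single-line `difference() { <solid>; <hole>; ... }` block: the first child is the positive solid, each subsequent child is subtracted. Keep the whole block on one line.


difference() { translate([570, 438, 0]) cylinder(h = 1127, r = 193); translate([570, 438, 0]) cylinder(h = 1127, r = 113); }


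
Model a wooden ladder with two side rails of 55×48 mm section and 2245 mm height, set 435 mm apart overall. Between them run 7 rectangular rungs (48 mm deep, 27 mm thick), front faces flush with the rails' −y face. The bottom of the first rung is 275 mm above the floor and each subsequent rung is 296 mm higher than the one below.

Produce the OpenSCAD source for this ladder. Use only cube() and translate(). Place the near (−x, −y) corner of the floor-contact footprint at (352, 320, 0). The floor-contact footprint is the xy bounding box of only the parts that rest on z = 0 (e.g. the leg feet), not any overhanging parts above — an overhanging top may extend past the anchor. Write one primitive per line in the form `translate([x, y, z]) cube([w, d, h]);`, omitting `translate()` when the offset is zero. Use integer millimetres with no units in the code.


translate([352, 320, 0]) cube([55, 48, 2245]);
translate([732, 320, 0]) cube([55, 48, 2245]);
translate([407, 320, 275]) cube([325, 48, 27]);
translate([407, 320, 571]) cube([325, 48, 27]);
translate([407, 320, 867]) cube([325, 48, 27]);
translate([407, 320, 1163]) cube([325, 48, 27]);
translate([407, 320, 1459]) cube([325, 48, 27]);
translate([407, 320, 1755]) cube([325, 48, 27]);
translate([407, 320, 2051]) cube([325, 48, 27]);


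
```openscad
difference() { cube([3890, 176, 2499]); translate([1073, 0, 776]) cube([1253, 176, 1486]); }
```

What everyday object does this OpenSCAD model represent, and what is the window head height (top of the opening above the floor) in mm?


A wall with a window opening. The window head height is 2262 mm.

A wall with a rectangular opening subtracted — a window. Sill at z = 776, opening 1486 mm tall, so the head is at 776 + 1486 = 2262 mm.


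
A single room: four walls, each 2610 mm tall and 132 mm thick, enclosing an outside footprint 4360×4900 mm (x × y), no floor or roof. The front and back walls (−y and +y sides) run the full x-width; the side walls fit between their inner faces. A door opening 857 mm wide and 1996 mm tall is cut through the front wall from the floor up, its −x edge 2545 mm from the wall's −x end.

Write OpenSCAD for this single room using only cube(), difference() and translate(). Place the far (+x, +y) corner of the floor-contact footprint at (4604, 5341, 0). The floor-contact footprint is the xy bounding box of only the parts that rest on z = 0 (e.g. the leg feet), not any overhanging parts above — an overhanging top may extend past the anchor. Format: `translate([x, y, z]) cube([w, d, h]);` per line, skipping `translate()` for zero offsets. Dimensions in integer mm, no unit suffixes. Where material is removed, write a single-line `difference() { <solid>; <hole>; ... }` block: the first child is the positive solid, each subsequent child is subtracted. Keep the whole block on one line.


difference() { translate([244, 441, 0]) cube([4360, 132, 2610]); translate([2789, 441, 0]) cube([857, 132, 1996]); }
translate([244, 5209, 0]) cube([4360, 132, 2610]);
translate([244, 573, 0]) cube([132, 4636, 2610]);
translate([4472, 573, 0]) cube([132, 4636, 2610]);


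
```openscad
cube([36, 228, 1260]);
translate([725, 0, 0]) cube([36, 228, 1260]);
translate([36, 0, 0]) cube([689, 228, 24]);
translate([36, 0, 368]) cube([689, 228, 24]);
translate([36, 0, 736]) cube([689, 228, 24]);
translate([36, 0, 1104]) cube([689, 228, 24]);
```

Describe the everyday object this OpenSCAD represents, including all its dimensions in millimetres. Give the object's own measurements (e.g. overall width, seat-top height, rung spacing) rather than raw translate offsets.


An open bookshelf. Two side panels, each 36 mm thick, 228 mm deep and 1260 mm tall, stand 761 mm apart (outside-to-outside). Between them sit 4 shelves, each 24 mm thick and 228 mm deep, spanning the full gap between the sides. The bottom shelf rests on the floor (its underside at z = 0) and the clear gap between one shelf's top and the next shelf's underside is 344 mm.


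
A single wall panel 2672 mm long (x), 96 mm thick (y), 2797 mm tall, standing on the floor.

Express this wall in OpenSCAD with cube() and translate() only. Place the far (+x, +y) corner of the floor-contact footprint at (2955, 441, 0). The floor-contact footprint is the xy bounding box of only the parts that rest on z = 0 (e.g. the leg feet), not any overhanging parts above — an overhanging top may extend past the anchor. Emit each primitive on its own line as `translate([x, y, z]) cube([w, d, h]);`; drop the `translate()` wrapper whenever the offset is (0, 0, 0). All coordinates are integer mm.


translate([283, 345, 0]) cube([2672, 96, 2797]);


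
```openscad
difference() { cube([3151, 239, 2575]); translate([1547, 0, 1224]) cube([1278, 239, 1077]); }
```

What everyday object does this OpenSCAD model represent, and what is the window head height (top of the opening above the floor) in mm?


A wall with a window opening. The window head height is 2301 mm.

A wall with a rectangular opening subtracted — a window. Sill at z = 1224, opening 1077 mm tall, so the head is at 1224 + 1077 = 2301 mm.


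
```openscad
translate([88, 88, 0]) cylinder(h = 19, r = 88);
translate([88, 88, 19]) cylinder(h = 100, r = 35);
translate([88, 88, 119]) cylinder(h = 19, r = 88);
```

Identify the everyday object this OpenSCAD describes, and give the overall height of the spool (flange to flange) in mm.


A spool. The overall height is 138 mm.

Three coaxial cylinders, large–small–large — a spool. Two 19 mm flanges and a 100 mm core give 19 + 100 + 19 = 138 mm.


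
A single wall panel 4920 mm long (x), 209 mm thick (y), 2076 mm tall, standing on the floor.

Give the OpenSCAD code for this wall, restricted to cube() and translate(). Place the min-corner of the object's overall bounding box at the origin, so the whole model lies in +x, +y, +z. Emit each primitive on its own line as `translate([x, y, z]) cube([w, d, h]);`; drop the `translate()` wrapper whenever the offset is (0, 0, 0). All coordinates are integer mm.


cube([4920, 209, 2076]);


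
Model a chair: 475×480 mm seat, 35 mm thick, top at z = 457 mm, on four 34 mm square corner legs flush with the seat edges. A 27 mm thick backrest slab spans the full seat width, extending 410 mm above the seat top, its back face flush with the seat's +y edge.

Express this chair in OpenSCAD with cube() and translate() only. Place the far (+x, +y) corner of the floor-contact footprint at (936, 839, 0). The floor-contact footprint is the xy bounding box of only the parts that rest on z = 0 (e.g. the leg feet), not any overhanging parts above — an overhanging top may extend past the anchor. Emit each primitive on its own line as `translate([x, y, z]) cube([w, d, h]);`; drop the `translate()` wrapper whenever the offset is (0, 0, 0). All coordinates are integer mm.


translate([461, 359, 422]) cube([475, 480, 35]);
translate([461, 359, 0]) cube([34, 34, 422]);
translate([902, 359, 0]) cube([34, 34, 422]);
translate([461, 805, 0]) cube([34, 34, 422]);
translate([902, 805, 0]) cube([34, 34, 422]);
translate([461, 812, 457]) cube([475, 27, 410]);


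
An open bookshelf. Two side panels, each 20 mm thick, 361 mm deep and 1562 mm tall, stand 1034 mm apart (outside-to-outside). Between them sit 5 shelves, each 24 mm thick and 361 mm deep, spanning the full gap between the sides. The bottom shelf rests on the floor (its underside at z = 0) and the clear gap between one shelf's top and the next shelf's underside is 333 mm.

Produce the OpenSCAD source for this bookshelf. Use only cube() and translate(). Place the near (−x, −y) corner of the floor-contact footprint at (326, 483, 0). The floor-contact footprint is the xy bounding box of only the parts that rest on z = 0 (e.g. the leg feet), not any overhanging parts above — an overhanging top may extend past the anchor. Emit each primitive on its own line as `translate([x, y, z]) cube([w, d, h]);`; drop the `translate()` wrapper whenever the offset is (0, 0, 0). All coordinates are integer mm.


translate([326, 483, 0]) cube([20, 361, 1562]);
translate([1340, 483, 0]) cube([20, 361, 1562]);
translate([346, 483, 0]) cube([994, 361, 24]);
translate([346, 483, 357]) cube([994, 361, 24]);
translate([346, 483, 714]) cube([994, 361, 24]);
translate([346, 483, 1071]) cube([994, 361, 24]);
translate([346, 483, 1428]) cube([994, 361, 24]);


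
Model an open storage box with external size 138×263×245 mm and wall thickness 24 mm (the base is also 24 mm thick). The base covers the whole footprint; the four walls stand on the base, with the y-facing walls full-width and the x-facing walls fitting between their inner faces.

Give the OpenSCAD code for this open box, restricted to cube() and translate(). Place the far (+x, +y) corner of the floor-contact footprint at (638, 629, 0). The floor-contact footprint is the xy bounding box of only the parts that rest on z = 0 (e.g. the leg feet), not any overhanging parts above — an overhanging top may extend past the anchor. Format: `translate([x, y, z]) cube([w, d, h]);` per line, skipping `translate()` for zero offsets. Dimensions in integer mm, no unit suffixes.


translate([500, 366, 0]) cube([138, 263, 24]);
translate([500, 366, 24]) cube([138, 24, 221]);
translate([500, 605, 24]) cube([138, 24, 221]);
translate([500, 390, 24]) cube([24, 215, 221]);
translate([614, 390, 24]) cube([24, 215, 221]);


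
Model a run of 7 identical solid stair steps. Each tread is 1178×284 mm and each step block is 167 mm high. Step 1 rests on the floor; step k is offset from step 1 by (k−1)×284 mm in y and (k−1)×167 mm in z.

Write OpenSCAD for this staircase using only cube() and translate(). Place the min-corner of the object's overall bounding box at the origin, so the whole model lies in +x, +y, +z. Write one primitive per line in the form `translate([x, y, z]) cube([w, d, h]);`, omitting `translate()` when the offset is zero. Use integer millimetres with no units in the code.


cube([1178, 284, 167]);
translate([0, 284, 167]) cube([1178, 284, 167]);
translate([0, 568, 334]) cube([1178, 284, 167]);
translate([0, 852, 501]) cube([1178, 284, 167]);
translate([0, 1136, 668]) cube([1178, 284, 167]);
translate([0, 1420, 835]) cube([1178, 284, 167]);
translate([0, 1704, 1002]) cube([1178, 284, 167]);


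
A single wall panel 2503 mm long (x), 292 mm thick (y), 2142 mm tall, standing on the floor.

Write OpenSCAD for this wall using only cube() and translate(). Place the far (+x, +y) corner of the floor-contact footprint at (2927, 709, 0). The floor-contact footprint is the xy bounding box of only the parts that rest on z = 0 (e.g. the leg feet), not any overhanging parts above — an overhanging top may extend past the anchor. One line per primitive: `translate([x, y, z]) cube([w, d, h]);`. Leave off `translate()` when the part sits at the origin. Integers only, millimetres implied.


translate([424, 417, 0]) cube([2503, 292, 2142]);


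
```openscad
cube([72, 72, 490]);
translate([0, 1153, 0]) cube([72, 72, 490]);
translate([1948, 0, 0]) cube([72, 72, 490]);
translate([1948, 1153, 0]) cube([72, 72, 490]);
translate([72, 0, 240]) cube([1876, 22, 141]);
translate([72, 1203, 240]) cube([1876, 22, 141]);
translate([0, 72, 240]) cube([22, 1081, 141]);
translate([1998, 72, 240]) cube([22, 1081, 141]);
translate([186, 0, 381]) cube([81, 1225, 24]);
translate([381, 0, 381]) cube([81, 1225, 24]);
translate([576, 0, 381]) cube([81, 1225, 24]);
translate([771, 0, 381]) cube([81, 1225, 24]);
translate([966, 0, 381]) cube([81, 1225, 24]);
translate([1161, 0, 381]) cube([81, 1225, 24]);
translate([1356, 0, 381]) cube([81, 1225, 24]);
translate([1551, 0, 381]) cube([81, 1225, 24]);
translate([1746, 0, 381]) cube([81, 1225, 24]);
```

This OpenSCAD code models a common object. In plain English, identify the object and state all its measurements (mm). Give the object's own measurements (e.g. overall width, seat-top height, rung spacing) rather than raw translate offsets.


A bed frame 2020 mm long (x) by 1225 mm wide (y). Four 72×72 mm corner posts, 490 mm tall, at the corners of the footprint. Four rails of 22 mm thickness and 141 mm height run between adjacent posts with their undersides at z = 240 mm, their outer faces flush with the outside of the frame (the two x-running rails run between the posts' inner faces; the two y-running rails run between the posts' inner faces). 9 slats, each 81 mm wide (x) and 24 mm thick, lie across the top of the two x-running rails, running the full 1225 mm width of the frame in y; along x they sit between the end posts with a 114 mm gap after the −x posts and between neighbouring slats, leaving 121 mm before the +x posts.


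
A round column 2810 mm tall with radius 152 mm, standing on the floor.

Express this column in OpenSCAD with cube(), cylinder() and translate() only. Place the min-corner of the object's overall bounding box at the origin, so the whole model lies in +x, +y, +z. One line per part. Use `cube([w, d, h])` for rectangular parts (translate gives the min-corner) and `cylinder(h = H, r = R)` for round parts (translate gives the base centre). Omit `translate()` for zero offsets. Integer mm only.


translate([152, 152, 0]) cylinder(h = 2810, r = 152);


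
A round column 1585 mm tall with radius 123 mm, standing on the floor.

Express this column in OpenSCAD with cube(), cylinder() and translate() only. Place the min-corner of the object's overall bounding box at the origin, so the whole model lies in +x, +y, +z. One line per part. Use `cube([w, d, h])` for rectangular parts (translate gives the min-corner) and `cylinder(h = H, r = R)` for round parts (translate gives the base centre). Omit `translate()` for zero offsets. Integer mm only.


translate([123, 123, 0]) cylinder(h = 1585, r = 123);


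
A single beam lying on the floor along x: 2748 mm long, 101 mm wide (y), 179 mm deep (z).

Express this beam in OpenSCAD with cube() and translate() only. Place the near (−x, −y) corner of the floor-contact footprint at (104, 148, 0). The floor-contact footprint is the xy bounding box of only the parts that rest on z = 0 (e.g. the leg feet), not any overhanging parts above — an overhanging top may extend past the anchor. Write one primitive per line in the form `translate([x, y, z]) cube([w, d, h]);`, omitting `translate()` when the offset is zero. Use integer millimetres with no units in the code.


translate([104, 148, 0]) cube([2748, 101, 179]);


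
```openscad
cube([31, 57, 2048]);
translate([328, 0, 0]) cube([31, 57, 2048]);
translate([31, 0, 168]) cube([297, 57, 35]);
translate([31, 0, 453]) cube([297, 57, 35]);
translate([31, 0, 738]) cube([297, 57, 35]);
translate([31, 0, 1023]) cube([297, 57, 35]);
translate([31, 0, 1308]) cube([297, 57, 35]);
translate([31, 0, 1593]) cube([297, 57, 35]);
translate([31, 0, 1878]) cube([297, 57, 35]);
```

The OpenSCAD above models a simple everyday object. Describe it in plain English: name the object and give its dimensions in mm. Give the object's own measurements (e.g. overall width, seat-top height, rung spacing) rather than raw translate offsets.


A straight ladder. Two 31×57 mm vertical rails, 2048 mm tall, stand 359 mm apart (outside-to-outside) with their front faces coplanar on the −y side. 7 rungs, each 57 mm deep and 35 mm tall, span between the inner faces of the rails, front faces flush with the rails. The lowest rung's underside is at z = 168 mm and rungs are spaced 285 mm apart (underside to underside).


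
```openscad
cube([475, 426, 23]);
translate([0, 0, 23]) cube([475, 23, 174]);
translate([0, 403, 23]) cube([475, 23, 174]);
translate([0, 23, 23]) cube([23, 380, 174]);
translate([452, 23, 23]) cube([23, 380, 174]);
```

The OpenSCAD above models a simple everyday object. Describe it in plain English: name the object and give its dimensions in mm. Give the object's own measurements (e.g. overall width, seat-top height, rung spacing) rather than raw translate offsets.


An open-topped rectangular box: outside dimensions 475×426×197 mm, with a uniform wall and base thickness of 23 mm. The base is a full 475×426 slab on the floor; four walls sit on top of the base. The front and back walls (the −y and +y sides) span the full width; the two side walls fit between them.


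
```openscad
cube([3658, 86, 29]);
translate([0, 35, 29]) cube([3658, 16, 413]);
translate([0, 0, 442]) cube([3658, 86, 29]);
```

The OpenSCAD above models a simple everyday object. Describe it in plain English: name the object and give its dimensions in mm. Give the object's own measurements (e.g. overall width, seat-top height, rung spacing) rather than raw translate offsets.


An I-beam lying along x, 3658 mm long. Overall section height 471 mm. Two flanges 86 mm wide (y) and 29 mm thick, one on the floor and one at the top; a web 16 mm thick runs between them, centred on the flange width.


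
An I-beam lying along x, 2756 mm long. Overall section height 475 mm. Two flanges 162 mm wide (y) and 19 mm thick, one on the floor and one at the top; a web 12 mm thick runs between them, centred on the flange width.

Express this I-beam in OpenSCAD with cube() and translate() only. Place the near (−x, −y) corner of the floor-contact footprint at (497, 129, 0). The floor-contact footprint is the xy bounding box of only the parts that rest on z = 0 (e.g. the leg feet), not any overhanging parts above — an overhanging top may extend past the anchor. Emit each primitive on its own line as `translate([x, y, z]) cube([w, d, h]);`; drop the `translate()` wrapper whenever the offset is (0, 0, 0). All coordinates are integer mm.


translate([497, 129, 0]) cube([2756, 162, 19]);
translate([497, 204, 19]) cube([2756, 12, 437]);
translate([497, 129, 456]) cube([2756, 162, 19]);


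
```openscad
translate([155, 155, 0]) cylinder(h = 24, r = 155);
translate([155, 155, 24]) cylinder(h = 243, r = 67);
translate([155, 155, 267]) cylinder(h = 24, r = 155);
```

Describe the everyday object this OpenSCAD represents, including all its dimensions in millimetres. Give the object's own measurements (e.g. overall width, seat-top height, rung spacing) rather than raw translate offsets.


A spool: two coaxial disc flanges of radius 155 mm and thickness 24 mm, joined by a core cylinder of radius 67 mm and height 243 mm. The lower flange rests on z = 0 and the three cylinders share a vertical axis.


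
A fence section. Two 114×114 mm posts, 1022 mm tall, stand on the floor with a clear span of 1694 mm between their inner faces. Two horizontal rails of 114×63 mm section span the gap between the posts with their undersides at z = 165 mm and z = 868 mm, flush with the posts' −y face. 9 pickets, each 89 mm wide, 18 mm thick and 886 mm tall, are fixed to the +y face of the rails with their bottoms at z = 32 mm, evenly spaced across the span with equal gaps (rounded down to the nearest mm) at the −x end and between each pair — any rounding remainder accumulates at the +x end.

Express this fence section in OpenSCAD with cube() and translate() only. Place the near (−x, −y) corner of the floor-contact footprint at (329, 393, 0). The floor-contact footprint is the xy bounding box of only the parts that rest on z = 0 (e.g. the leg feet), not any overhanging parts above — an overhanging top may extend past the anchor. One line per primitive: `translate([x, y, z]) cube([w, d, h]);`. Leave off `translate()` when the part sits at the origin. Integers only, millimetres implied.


translate([329, 393, 0]) cube([114, 114, 1022]);
translate([2137, 393, 0]) cube([114, 114, 1022]);
translate([443, 393, 165]) cube([1694, 114, 63]);
translate([443, 393, 868]) cube([1694, 114, 63]);
translate([532, 507, 32]) cube([89, 18, 886]);
translate([710, 507, 32]) cube([89, 18, 886]);
translate([888, 507, 32]) cube([89, 18, 886]);
translate([1066, 507, 32]) cube([89, 18, 886]);
translate([1244, 507, 32]) cube([89, 18, 886]);
translate([1422, 507, 32]) cube([89, 18, 886]);
translate([1600, 507, 32]) cube([89, 18, 886]);
translate([1778, 507, 32]) cube([89, 18, 886]);
translate([1956, 507, 32]) cube([89, 18, 886]);


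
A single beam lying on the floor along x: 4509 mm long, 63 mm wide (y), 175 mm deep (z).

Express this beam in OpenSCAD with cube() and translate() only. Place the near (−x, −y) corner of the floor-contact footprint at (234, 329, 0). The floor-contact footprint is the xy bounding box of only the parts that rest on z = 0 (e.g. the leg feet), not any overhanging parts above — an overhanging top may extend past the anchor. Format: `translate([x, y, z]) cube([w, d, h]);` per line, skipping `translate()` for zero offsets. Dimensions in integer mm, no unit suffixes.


translate([234, 329, 0]) cube([4509, 63, 175]);


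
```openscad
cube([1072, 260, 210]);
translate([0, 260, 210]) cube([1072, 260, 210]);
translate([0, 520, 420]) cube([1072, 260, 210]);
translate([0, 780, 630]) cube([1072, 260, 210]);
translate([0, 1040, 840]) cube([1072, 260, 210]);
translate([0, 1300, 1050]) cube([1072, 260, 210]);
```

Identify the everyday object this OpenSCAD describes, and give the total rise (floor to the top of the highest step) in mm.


A staircase. The total rise is 1260 mm.

6 identical blocks, each offset up and back from the previous — a staircase. Each step is 210 mm tall and there are 6 of them, so the total rise is 6 × 210 = 1260 mm.


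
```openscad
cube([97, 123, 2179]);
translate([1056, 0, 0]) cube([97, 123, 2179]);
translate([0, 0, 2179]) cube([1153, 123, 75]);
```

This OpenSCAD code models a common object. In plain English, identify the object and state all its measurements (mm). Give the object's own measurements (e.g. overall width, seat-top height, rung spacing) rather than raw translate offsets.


A door frame. The clear opening is 959 mm wide and 2179 mm high. Two 97 mm wide jambs, 123 mm deep, stand either side of the opening from the floor to the top of the opening. A 75 mm thick head sits across the top of both jambs, spanning the full outside width of the frame.


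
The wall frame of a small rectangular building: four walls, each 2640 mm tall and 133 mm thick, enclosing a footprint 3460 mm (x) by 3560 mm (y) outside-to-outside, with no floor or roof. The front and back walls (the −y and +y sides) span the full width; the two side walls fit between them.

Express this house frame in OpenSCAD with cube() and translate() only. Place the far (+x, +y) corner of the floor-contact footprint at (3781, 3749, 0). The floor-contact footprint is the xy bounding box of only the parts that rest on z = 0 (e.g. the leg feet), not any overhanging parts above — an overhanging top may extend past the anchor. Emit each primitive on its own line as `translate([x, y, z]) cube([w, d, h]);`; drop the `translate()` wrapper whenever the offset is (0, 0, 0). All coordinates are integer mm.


translate([321, 189, 0]) cube([3460, 133, 2640]);
translate([321, 3616, 0]) cube([3460, 133, 2640]);
translate([321, 322, 0]) cube([133, 3294, 2640]);
translate([3648, 322, 0]) cube([133, 3294, 2640]);


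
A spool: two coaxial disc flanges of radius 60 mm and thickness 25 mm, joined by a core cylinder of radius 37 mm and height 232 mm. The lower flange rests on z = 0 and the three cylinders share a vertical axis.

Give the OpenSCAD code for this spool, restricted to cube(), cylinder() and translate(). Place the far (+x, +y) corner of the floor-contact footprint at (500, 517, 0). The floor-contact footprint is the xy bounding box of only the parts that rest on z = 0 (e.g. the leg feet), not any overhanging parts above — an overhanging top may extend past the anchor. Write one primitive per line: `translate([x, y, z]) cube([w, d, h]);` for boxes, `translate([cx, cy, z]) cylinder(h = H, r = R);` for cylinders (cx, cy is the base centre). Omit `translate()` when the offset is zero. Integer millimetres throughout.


translate([440, 457, 0]) cylinder(h = 25, r = 60);
translate([440, 457, 25]) cylinder(h = 232, r = 37);
translate([440, 457, 257]) cylinder(h = 25, r = 60);


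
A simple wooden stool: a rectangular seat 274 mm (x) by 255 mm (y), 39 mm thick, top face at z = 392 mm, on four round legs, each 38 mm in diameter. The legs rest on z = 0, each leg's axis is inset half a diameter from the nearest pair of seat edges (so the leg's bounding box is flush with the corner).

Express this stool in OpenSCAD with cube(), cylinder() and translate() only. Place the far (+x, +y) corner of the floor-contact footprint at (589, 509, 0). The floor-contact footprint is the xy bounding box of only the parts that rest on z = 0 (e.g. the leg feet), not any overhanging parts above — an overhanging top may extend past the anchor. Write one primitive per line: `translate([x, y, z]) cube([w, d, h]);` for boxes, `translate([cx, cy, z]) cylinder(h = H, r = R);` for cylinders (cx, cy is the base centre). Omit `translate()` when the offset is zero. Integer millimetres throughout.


// leg_h = 392 - 39 = 353
translate([315, 254, 353]) cube([274, 255, 39]);
translate([334, 273, 0]) cylinder(h = 353, r = 19);
translate([570, 273, 0]) cylinder(h = 353, r = 19);
translate([334, 490, 0]) cylinder(h = 353, r = 19);
translate([570, 490, 0]) cylinder(h = 353, r = 19);


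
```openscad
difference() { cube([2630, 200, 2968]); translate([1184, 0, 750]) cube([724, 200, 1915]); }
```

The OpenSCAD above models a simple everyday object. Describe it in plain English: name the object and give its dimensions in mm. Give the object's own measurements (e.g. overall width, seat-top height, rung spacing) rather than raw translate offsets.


A wall 2630 mm long (x), 200 mm thick (y), 2968 mm tall, with a rectangular window opening cut through it. The opening is 724 mm wide and 1915 mm tall; its sill is at z = 750 mm and its near (−x) edge is 1184 mm from the wall's −x end. The opening passes through the full wall thickness.


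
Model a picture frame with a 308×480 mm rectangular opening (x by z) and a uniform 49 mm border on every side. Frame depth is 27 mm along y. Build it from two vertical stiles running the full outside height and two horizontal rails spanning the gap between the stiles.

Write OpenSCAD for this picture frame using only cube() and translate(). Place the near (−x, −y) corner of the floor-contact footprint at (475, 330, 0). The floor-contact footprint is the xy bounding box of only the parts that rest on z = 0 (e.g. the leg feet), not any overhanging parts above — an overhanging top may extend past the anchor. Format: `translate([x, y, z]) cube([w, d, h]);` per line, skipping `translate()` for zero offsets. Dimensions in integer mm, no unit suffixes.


translate([475, 330, 0]) cube([49, 27, 578]);
translate([832, 330, 0]) cube([49, 27, 578]);
translate([524, 330, 0]) cube([308, 27, 49]);
translate([524, 330, 529]) cube([308, 27, 49]);


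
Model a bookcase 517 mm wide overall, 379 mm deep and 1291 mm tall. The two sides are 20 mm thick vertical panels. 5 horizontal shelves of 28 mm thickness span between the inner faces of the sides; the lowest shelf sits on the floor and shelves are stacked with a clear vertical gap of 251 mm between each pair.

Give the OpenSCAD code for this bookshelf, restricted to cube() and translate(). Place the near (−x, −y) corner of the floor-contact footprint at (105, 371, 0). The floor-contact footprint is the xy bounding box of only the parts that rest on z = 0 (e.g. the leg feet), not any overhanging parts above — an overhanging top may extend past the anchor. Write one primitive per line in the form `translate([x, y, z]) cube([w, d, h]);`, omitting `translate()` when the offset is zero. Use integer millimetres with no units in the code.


translate([105, 371, 0]) cube([20, 379, 1291]);
translate([602, 371, 0]) cube([20, 379, 1291]);
translate([125, 371, 0]) cube([477, 379, 28]);
translate([125, 371, 279]) cube([477, 379, 28]);
translate([125, 371, 558]) cube([477, 379, 28]);
translate([125, 371, 837]) cube([477, 379, 28]);
translate([125, 371, 1116]) cube([477, 379, 28]);


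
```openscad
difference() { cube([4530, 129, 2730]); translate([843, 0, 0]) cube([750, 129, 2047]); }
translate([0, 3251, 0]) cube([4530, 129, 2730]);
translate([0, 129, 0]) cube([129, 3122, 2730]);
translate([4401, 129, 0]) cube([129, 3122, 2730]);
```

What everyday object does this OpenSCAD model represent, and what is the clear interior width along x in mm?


A single room. The interior width is 4272 mm.

Four walls enclosing a rectangle with a door in the front wall — a room. Outside width 4530 minus two 129 mm walls gives 4272 mm.


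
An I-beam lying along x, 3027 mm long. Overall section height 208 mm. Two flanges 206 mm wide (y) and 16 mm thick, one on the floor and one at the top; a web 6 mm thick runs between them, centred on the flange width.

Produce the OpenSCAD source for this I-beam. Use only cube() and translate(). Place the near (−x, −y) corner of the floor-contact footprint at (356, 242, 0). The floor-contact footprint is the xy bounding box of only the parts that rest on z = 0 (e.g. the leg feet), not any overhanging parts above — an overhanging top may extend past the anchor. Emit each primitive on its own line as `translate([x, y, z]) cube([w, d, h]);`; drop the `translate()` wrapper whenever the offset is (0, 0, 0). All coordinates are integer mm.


translate([356, 242, 0]) cube([3027, 206, 16]);
translate([356, 342, 16]) cube([3027, 6, 176]);
translate([356, 242, 192]) cube([3027, 206, 16]);


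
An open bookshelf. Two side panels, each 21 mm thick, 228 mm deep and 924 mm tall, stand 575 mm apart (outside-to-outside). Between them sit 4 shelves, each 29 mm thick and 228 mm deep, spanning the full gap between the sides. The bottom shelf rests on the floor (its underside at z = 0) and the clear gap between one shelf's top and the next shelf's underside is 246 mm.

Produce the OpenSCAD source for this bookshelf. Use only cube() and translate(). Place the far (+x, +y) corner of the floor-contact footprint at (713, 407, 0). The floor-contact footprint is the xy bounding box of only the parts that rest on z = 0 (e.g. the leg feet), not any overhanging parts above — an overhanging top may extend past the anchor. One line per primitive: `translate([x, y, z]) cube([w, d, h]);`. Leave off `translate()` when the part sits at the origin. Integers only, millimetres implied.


translate([138, 179, 0]) cube([21, 228, 924]);
translate([692, 179, 0]) cube([21, 228, 924]);
translate([159, 179, 0]) cube([533, 228, 29]);
translate([159, 179, 275]) cube([533, 228, 29]);
translate([159, 179, 550]) cube([533, 228, 29]);
translate([159, 179, 825]) cube([533, 228, 29]);


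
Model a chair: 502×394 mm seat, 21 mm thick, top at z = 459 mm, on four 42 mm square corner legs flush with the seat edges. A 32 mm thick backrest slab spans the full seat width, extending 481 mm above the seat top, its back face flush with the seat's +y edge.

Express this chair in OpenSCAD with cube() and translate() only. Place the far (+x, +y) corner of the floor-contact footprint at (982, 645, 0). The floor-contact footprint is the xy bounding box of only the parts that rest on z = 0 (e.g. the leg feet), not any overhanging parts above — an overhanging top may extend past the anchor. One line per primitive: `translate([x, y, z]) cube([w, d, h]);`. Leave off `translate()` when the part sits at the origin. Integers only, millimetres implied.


translate([480, 251, 438]) cube([502, 394, 21]);
translate([480, 251, 0]) cube([42, 42, 438]);
translate([940, 251, 0]) cube([42, 42, 438]);
translate([480, 603, 0]) cube([42, 42, 438]);
translate([940, 603, 0]) cube([42, 42, 438]);
translate([480, 613, 459]) cube([502, 32, 481]);


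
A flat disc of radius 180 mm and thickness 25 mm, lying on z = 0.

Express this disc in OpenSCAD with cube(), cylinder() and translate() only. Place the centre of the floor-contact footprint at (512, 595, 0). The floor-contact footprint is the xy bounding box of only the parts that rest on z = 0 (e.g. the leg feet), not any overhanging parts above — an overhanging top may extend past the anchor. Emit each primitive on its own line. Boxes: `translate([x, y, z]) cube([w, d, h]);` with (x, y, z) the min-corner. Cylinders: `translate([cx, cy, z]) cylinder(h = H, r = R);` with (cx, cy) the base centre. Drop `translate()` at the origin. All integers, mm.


translate([512, 595, 0]) cylinder(h = 25, r = 180);


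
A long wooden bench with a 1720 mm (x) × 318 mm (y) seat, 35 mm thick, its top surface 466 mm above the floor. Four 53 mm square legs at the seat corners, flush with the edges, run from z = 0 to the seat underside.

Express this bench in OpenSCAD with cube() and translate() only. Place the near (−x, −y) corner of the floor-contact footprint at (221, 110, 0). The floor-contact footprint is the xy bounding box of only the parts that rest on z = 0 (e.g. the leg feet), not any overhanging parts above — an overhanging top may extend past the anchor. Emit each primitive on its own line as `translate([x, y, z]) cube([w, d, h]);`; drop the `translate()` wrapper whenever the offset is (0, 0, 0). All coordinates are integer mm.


translate([221, 110, 431]) cube([1720, 318, 35]);
translate([221, 110, 0]) cube([53, 53, 431]);
translate([221, 375, 0]) cube([53, 53, 431]);
translate([1888, 110, 0]) cube([53, 53, 431]);
translate([1888, 375, 0]) cube([53, 53, 431]);
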